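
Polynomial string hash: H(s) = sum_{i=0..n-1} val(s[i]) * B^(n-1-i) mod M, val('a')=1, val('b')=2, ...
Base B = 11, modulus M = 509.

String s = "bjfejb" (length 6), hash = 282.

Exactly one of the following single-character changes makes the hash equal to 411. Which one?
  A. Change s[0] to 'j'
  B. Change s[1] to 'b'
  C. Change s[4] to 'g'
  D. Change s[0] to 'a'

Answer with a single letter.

Option A: s[0]='b'->'j', delta=(10-2)*11^5 mod 509 = 129, hash=282+129 mod 509 = 411 <-- target
Option B: s[1]='j'->'b', delta=(2-10)*11^4 mod 509 = 451, hash=282+451 mod 509 = 224
Option C: s[4]='j'->'g', delta=(7-10)*11^1 mod 509 = 476, hash=282+476 mod 509 = 249
Option D: s[0]='b'->'a', delta=(1-2)*11^5 mod 509 = 302, hash=282+302 mod 509 = 75

Answer: A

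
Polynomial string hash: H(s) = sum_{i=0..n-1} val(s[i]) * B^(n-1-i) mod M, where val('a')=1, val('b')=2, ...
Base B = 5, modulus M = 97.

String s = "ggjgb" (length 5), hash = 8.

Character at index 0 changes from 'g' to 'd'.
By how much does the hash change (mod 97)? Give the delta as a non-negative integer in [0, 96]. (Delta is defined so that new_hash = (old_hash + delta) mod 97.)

Answer: 65

Derivation:
Delta formula: (val(new) - val(old)) * B^(n-1-k) mod M
  val('d') - val('g') = 4 - 7 = -3
  B^(n-1-k) = 5^4 mod 97 = 43
  Delta = -3 * 43 mod 97 = 65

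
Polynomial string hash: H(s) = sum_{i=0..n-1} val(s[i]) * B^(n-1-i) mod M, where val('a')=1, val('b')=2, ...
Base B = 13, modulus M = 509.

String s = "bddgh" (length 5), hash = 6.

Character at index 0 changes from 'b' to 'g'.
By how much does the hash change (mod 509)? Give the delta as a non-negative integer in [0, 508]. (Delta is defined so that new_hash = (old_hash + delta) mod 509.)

Delta formula: (val(new) - val(old)) * B^(n-1-k) mod M
  val('g') - val('b') = 7 - 2 = 5
  B^(n-1-k) = 13^4 mod 509 = 57
  Delta = 5 * 57 mod 509 = 285

Answer: 285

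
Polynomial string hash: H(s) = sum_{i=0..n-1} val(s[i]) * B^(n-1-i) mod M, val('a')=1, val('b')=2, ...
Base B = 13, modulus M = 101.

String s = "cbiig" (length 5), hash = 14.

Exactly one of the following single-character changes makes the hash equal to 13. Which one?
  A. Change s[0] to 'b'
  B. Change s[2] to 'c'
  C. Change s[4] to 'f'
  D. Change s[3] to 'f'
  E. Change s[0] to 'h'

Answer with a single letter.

Option A: s[0]='c'->'b', delta=(2-3)*13^4 mod 101 = 22, hash=14+22 mod 101 = 36
Option B: s[2]='i'->'c', delta=(3-9)*13^2 mod 101 = 97, hash=14+97 mod 101 = 10
Option C: s[4]='g'->'f', delta=(6-7)*13^0 mod 101 = 100, hash=14+100 mod 101 = 13 <-- target
Option D: s[3]='i'->'f', delta=(6-9)*13^1 mod 101 = 62, hash=14+62 mod 101 = 76
Option E: s[0]='c'->'h', delta=(8-3)*13^4 mod 101 = 92, hash=14+92 mod 101 = 5

Answer: C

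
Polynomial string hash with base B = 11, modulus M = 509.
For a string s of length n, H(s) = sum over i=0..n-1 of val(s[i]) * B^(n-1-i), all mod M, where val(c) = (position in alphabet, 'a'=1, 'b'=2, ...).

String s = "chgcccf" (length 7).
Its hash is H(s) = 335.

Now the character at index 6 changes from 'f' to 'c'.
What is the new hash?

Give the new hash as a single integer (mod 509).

Answer: 332

Derivation:
val('f') = 6, val('c') = 3
Position k = 6, exponent = n-1-k = 0
B^0 mod M = 11^0 mod 509 = 1
Delta = (3 - 6) * 1 mod 509 = 506
New hash = (335 + 506) mod 509 = 332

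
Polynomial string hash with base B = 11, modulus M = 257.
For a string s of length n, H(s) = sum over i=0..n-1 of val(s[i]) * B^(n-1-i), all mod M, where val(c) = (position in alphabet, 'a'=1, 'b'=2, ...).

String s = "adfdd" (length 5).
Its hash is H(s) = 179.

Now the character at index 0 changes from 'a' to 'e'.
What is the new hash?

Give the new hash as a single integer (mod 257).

val('a') = 1, val('e') = 5
Position k = 0, exponent = n-1-k = 4
B^4 mod M = 11^4 mod 257 = 249
Delta = (5 - 1) * 249 mod 257 = 225
New hash = (179 + 225) mod 257 = 147

Answer: 147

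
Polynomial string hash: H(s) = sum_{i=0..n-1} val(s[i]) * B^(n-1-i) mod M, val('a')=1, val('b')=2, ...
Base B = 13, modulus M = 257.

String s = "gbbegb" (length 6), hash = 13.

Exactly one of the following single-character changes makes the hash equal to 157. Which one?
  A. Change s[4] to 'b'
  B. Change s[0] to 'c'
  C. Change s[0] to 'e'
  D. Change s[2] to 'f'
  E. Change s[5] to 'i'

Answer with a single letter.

Answer: C

Derivation:
Option A: s[4]='g'->'b', delta=(2-7)*13^1 mod 257 = 192, hash=13+192 mod 257 = 205
Option B: s[0]='g'->'c', delta=(3-7)*13^5 mod 257 = 31, hash=13+31 mod 257 = 44
Option C: s[0]='g'->'e', delta=(5-7)*13^5 mod 257 = 144, hash=13+144 mod 257 = 157 <-- target
Option D: s[2]='b'->'f', delta=(6-2)*13^3 mod 257 = 50, hash=13+50 mod 257 = 63
Option E: s[5]='b'->'i', delta=(9-2)*13^0 mod 257 = 7, hash=13+7 mod 257 = 20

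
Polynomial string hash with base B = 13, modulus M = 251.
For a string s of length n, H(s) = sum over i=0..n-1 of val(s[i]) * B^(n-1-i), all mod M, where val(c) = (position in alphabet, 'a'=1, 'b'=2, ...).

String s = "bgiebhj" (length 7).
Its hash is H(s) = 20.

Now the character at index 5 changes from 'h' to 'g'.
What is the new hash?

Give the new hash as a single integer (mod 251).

Answer: 7

Derivation:
val('h') = 8, val('g') = 7
Position k = 5, exponent = n-1-k = 1
B^1 mod M = 13^1 mod 251 = 13
Delta = (7 - 8) * 13 mod 251 = 238
New hash = (20 + 238) mod 251 = 7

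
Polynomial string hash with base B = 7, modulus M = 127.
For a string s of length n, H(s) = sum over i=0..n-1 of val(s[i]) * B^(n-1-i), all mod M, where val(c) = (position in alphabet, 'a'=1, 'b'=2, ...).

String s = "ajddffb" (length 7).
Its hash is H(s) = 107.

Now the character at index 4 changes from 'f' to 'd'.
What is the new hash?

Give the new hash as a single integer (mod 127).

val('f') = 6, val('d') = 4
Position k = 4, exponent = n-1-k = 2
B^2 mod M = 7^2 mod 127 = 49
Delta = (4 - 6) * 49 mod 127 = 29
New hash = (107 + 29) mod 127 = 9

Answer: 9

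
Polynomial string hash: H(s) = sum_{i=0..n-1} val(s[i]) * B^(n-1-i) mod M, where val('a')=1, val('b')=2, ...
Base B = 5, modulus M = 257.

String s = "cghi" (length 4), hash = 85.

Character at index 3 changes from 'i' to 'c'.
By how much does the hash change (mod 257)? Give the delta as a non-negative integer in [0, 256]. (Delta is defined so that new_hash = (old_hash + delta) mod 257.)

Delta formula: (val(new) - val(old)) * B^(n-1-k) mod M
  val('c') - val('i') = 3 - 9 = -6
  B^(n-1-k) = 5^0 mod 257 = 1
  Delta = -6 * 1 mod 257 = 251

Answer: 251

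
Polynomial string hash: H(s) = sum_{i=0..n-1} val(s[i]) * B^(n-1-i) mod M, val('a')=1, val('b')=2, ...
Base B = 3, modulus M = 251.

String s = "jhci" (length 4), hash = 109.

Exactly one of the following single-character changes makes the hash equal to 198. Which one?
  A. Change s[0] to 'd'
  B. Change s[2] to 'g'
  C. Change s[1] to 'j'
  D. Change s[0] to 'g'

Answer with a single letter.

Answer: A

Derivation:
Option A: s[0]='j'->'d', delta=(4-10)*3^3 mod 251 = 89, hash=109+89 mod 251 = 198 <-- target
Option B: s[2]='c'->'g', delta=(7-3)*3^1 mod 251 = 12, hash=109+12 mod 251 = 121
Option C: s[1]='h'->'j', delta=(10-8)*3^2 mod 251 = 18, hash=109+18 mod 251 = 127
Option D: s[0]='j'->'g', delta=(7-10)*3^3 mod 251 = 170, hash=109+170 mod 251 = 28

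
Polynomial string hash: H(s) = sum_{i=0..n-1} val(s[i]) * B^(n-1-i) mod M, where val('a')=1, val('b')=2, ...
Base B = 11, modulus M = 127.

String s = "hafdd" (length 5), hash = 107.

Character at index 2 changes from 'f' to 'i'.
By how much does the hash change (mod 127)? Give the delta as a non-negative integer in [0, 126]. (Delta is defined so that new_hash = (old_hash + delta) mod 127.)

Delta formula: (val(new) - val(old)) * B^(n-1-k) mod M
  val('i') - val('f') = 9 - 6 = 3
  B^(n-1-k) = 11^2 mod 127 = 121
  Delta = 3 * 121 mod 127 = 109

Answer: 109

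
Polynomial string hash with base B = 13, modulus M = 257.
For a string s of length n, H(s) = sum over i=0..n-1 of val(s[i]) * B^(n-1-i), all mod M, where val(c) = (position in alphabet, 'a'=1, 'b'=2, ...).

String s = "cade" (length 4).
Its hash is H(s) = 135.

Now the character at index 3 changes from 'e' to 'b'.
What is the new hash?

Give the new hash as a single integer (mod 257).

Answer: 132

Derivation:
val('e') = 5, val('b') = 2
Position k = 3, exponent = n-1-k = 0
B^0 mod M = 13^0 mod 257 = 1
Delta = (2 - 5) * 1 mod 257 = 254
New hash = (135 + 254) mod 257 = 132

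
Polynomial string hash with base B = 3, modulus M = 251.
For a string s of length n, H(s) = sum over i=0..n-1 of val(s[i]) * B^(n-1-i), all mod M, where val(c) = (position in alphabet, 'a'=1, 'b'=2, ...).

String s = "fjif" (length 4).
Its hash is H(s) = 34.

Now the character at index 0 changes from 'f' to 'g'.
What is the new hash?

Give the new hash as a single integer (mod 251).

val('f') = 6, val('g') = 7
Position k = 0, exponent = n-1-k = 3
B^3 mod M = 3^3 mod 251 = 27
Delta = (7 - 6) * 27 mod 251 = 27
New hash = (34 + 27) mod 251 = 61

Answer: 61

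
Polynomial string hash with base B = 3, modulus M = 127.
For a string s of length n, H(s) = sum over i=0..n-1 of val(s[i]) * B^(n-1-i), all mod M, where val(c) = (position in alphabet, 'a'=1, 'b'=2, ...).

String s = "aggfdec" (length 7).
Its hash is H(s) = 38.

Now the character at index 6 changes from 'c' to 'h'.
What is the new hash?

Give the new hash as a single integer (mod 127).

Answer: 43

Derivation:
val('c') = 3, val('h') = 8
Position k = 6, exponent = n-1-k = 0
B^0 mod M = 3^0 mod 127 = 1
Delta = (8 - 3) * 1 mod 127 = 5
New hash = (38 + 5) mod 127 = 43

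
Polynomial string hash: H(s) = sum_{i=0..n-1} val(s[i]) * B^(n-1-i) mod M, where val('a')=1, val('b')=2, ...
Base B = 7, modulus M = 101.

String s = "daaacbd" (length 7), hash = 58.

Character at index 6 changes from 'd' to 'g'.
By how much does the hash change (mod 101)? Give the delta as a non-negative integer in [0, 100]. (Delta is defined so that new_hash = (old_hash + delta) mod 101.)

Delta formula: (val(new) - val(old)) * B^(n-1-k) mod M
  val('g') - val('d') = 7 - 4 = 3
  B^(n-1-k) = 7^0 mod 101 = 1
  Delta = 3 * 1 mod 101 = 3

Answer: 3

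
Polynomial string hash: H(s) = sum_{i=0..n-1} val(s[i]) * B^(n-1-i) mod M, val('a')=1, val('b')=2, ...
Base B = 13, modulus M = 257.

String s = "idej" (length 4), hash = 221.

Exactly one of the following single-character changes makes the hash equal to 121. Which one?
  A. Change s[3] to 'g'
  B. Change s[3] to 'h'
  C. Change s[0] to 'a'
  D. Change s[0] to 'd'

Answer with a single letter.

Option A: s[3]='j'->'g', delta=(7-10)*13^0 mod 257 = 254, hash=221+254 mod 257 = 218
Option B: s[3]='j'->'h', delta=(8-10)*13^0 mod 257 = 255, hash=221+255 mod 257 = 219
Option C: s[0]='i'->'a', delta=(1-9)*13^3 mod 257 = 157, hash=221+157 mod 257 = 121 <-- target
Option D: s[0]='i'->'d', delta=(4-9)*13^3 mod 257 = 66, hash=221+66 mod 257 = 30

Answer: C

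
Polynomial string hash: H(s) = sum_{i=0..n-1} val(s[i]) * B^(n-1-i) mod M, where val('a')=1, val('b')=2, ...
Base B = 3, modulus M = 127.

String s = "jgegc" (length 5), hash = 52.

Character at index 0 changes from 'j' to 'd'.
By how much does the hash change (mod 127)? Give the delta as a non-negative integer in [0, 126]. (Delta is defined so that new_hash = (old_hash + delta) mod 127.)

Answer: 22

Derivation:
Delta formula: (val(new) - val(old)) * B^(n-1-k) mod M
  val('d') - val('j') = 4 - 10 = -6
  B^(n-1-k) = 3^4 mod 127 = 81
  Delta = -6 * 81 mod 127 = 22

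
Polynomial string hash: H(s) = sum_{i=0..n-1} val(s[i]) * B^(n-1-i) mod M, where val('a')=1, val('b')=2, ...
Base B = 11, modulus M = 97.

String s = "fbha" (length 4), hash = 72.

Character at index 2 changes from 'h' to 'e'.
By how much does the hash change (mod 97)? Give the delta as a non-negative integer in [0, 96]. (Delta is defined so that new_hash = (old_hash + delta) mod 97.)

Answer: 64

Derivation:
Delta formula: (val(new) - val(old)) * B^(n-1-k) mod M
  val('e') - val('h') = 5 - 8 = -3
  B^(n-1-k) = 11^1 mod 97 = 11
  Delta = -3 * 11 mod 97 = 64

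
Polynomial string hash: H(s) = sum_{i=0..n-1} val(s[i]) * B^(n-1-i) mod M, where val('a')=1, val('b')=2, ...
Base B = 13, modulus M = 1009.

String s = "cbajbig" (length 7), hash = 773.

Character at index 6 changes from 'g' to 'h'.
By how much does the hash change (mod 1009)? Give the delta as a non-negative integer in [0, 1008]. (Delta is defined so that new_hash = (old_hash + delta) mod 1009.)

Answer: 1

Derivation:
Delta formula: (val(new) - val(old)) * B^(n-1-k) mod M
  val('h') - val('g') = 8 - 7 = 1
  B^(n-1-k) = 13^0 mod 1009 = 1
  Delta = 1 * 1 mod 1009 = 1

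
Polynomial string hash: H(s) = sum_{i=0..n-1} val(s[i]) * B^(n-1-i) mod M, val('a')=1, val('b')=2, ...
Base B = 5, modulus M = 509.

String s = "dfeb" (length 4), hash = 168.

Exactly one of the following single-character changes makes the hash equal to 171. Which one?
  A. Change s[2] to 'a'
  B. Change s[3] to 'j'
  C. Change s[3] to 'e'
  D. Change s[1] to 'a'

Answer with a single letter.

Answer: C

Derivation:
Option A: s[2]='e'->'a', delta=(1-5)*5^1 mod 509 = 489, hash=168+489 mod 509 = 148
Option B: s[3]='b'->'j', delta=(10-2)*5^0 mod 509 = 8, hash=168+8 mod 509 = 176
Option C: s[3]='b'->'e', delta=(5-2)*5^0 mod 509 = 3, hash=168+3 mod 509 = 171 <-- target
Option D: s[1]='f'->'a', delta=(1-6)*5^2 mod 509 = 384, hash=168+384 mod 509 = 43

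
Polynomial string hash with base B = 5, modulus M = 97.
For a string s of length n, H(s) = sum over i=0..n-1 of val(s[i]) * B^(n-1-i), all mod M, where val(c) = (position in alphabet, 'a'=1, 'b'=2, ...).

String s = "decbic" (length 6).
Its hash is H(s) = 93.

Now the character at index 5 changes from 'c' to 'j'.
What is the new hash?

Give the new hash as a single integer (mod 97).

val('c') = 3, val('j') = 10
Position k = 5, exponent = n-1-k = 0
B^0 mod M = 5^0 mod 97 = 1
Delta = (10 - 3) * 1 mod 97 = 7
New hash = (93 + 7) mod 97 = 3

Answer: 3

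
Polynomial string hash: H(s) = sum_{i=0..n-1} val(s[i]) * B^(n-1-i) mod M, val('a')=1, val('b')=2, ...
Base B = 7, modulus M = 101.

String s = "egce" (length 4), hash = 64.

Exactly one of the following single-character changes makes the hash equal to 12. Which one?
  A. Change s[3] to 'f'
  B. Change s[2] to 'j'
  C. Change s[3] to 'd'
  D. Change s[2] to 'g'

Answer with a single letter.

Option A: s[3]='e'->'f', delta=(6-5)*7^0 mod 101 = 1, hash=64+1 mod 101 = 65
Option B: s[2]='c'->'j', delta=(10-3)*7^1 mod 101 = 49, hash=64+49 mod 101 = 12 <-- target
Option C: s[3]='e'->'d', delta=(4-5)*7^0 mod 101 = 100, hash=64+100 mod 101 = 63
Option D: s[2]='c'->'g', delta=(7-3)*7^1 mod 101 = 28, hash=64+28 mod 101 = 92

Answer: B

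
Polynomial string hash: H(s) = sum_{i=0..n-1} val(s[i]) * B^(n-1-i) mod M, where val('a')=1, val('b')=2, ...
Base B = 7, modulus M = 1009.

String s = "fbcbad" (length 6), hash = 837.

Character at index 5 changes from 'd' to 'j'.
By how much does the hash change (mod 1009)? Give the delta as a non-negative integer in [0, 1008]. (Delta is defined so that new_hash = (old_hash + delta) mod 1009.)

Delta formula: (val(new) - val(old)) * B^(n-1-k) mod M
  val('j') - val('d') = 10 - 4 = 6
  B^(n-1-k) = 7^0 mod 1009 = 1
  Delta = 6 * 1 mod 1009 = 6

Answer: 6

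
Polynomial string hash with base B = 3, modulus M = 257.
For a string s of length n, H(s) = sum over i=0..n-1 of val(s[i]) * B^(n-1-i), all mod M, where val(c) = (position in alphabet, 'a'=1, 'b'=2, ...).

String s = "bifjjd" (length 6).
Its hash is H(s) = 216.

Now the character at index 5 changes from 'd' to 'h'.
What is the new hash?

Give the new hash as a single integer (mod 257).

val('d') = 4, val('h') = 8
Position k = 5, exponent = n-1-k = 0
B^0 mod M = 3^0 mod 257 = 1
Delta = (8 - 4) * 1 mod 257 = 4
New hash = (216 + 4) mod 257 = 220

Answer: 220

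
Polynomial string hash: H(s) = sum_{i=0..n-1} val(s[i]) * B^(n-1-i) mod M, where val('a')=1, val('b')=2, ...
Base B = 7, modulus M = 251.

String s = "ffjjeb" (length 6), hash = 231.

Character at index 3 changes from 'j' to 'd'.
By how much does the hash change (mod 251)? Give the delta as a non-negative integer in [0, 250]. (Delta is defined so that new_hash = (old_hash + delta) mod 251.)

Answer: 208

Derivation:
Delta formula: (val(new) - val(old)) * B^(n-1-k) mod M
  val('d') - val('j') = 4 - 10 = -6
  B^(n-1-k) = 7^2 mod 251 = 49
  Delta = -6 * 49 mod 251 = 208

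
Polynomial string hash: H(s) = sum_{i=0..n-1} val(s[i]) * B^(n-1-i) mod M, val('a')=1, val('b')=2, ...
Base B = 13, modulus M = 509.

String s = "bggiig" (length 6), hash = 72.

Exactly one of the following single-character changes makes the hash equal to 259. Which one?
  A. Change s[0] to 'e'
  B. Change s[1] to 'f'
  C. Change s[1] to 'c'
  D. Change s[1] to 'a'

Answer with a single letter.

Answer: A

Derivation:
Option A: s[0]='b'->'e', delta=(5-2)*13^5 mod 509 = 187, hash=72+187 mod 509 = 259 <-- target
Option B: s[1]='g'->'f', delta=(6-7)*13^4 mod 509 = 452, hash=72+452 mod 509 = 15
Option C: s[1]='g'->'c', delta=(3-7)*13^4 mod 509 = 281, hash=72+281 mod 509 = 353
Option D: s[1]='g'->'a', delta=(1-7)*13^4 mod 509 = 167, hash=72+167 mod 509 = 239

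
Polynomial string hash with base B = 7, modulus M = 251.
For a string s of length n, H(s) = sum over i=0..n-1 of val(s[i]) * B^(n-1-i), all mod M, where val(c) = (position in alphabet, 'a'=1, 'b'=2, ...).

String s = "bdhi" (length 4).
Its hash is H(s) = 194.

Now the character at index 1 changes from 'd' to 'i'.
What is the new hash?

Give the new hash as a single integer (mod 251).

Answer: 188

Derivation:
val('d') = 4, val('i') = 9
Position k = 1, exponent = n-1-k = 2
B^2 mod M = 7^2 mod 251 = 49
Delta = (9 - 4) * 49 mod 251 = 245
New hash = (194 + 245) mod 251 = 188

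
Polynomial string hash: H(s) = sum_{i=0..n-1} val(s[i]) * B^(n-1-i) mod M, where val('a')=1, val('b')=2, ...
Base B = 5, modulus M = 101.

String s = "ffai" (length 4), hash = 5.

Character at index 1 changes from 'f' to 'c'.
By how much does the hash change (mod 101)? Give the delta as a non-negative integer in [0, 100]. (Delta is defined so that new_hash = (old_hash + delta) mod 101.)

Answer: 26

Derivation:
Delta formula: (val(new) - val(old)) * B^(n-1-k) mod M
  val('c') - val('f') = 3 - 6 = -3
  B^(n-1-k) = 5^2 mod 101 = 25
  Delta = -3 * 25 mod 101 = 26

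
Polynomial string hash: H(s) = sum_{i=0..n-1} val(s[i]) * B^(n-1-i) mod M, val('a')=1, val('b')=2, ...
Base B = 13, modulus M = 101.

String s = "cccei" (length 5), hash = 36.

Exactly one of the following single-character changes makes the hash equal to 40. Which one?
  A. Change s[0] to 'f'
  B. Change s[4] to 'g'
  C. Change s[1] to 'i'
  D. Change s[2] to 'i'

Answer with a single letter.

Answer: D

Derivation:
Option A: s[0]='c'->'f', delta=(6-3)*13^4 mod 101 = 35, hash=36+35 mod 101 = 71
Option B: s[4]='i'->'g', delta=(7-9)*13^0 mod 101 = 99, hash=36+99 mod 101 = 34
Option C: s[1]='c'->'i', delta=(9-3)*13^3 mod 101 = 52, hash=36+52 mod 101 = 88
Option D: s[2]='c'->'i', delta=(9-3)*13^2 mod 101 = 4, hash=36+4 mod 101 = 40 <-- target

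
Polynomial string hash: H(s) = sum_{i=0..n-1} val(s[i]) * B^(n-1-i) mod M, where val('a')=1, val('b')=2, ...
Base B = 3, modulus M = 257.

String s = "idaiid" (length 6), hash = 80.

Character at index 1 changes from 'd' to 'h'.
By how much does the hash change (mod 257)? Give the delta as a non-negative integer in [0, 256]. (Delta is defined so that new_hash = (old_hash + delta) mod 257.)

Delta formula: (val(new) - val(old)) * B^(n-1-k) mod M
  val('h') - val('d') = 8 - 4 = 4
  B^(n-1-k) = 3^4 mod 257 = 81
  Delta = 4 * 81 mod 257 = 67

Answer: 67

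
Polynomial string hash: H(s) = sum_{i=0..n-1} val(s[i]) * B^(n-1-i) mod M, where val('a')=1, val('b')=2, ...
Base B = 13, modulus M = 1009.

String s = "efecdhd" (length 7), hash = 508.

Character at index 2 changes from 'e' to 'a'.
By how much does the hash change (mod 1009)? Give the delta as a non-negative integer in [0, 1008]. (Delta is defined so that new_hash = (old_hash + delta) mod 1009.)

Delta formula: (val(new) - val(old)) * B^(n-1-k) mod M
  val('a') - val('e') = 1 - 5 = -4
  B^(n-1-k) = 13^4 mod 1009 = 309
  Delta = -4 * 309 mod 1009 = 782

Answer: 782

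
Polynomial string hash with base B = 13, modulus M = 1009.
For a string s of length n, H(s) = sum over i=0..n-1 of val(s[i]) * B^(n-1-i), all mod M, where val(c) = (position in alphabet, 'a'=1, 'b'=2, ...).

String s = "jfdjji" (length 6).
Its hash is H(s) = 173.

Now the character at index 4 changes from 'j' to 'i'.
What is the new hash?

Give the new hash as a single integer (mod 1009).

val('j') = 10, val('i') = 9
Position k = 4, exponent = n-1-k = 1
B^1 mod M = 13^1 mod 1009 = 13
Delta = (9 - 10) * 13 mod 1009 = 996
New hash = (173 + 996) mod 1009 = 160

Answer: 160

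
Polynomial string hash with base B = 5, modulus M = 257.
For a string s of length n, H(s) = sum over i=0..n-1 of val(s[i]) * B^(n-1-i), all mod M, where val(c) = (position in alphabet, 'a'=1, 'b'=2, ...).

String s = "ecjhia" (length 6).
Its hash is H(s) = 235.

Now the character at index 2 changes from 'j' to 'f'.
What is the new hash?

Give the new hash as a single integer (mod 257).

val('j') = 10, val('f') = 6
Position k = 2, exponent = n-1-k = 3
B^3 mod M = 5^3 mod 257 = 125
Delta = (6 - 10) * 125 mod 257 = 14
New hash = (235 + 14) mod 257 = 249

Answer: 249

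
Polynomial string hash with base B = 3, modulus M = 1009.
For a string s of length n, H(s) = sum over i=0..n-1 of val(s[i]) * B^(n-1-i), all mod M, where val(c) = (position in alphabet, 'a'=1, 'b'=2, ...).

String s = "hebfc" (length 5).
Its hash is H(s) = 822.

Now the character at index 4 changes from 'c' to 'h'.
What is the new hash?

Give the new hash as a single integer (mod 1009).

Answer: 827

Derivation:
val('c') = 3, val('h') = 8
Position k = 4, exponent = n-1-k = 0
B^0 mod M = 3^0 mod 1009 = 1
Delta = (8 - 3) * 1 mod 1009 = 5
New hash = (822 + 5) mod 1009 = 827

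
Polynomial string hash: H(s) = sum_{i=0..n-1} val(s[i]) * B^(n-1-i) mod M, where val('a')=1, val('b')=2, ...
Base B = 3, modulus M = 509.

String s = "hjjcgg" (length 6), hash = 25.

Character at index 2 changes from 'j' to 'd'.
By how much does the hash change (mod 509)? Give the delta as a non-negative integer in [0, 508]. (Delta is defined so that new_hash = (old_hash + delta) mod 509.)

Answer: 347

Derivation:
Delta formula: (val(new) - val(old)) * B^(n-1-k) mod M
  val('d') - val('j') = 4 - 10 = -6
  B^(n-1-k) = 3^3 mod 509 = 27
  Delta = -6 * 27 mod 509 = 347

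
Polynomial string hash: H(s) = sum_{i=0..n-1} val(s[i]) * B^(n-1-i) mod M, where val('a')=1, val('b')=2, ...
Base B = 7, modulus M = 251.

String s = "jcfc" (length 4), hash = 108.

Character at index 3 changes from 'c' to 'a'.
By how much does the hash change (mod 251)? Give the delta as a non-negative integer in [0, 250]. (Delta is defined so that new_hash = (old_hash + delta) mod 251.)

Answer: 249

Derivation:
Delta formula: (val(new) - val(old)) * B^(n-1-k) mod M
  val('a') - val('c') = 1 - 3 = -2
  B^(n-1-k) = 7^0 mod 251 = 1
  Delta = -2 * 1 mod 251 = 249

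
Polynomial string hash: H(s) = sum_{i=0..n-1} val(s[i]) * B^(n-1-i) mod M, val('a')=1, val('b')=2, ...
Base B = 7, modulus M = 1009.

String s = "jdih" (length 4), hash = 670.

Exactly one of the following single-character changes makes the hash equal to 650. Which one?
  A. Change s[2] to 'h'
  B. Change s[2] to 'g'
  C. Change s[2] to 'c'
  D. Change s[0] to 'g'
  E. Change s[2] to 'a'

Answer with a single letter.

Answer: D

Derivation:
Option A: s[2]='i'->'h', delta=(8-9)*7^1 mod 1009 = 1002, hash=670+1002 mod 1009 = 663
Option B: s[2]='i'->'g', delta=(7-9)*7^1 mod 1009 = 995, hash=670+995 mod 1009 = 656
Option C: s[2]='i'->'c', delta=(3-9)*7^1 mod 1009 = 967, hash=670+967 mod 1009 = 628
Option D: s[0]='j'->'g', delta=(7-10)*7^3 mod 1009 = 989, hash=670+989 mod 1009 = 650 <-- target
Option E: s[2]='i'->'a', delta=(1-9)*7^1 mod 1009 = 953, hash=670+953 mod 1009 = 614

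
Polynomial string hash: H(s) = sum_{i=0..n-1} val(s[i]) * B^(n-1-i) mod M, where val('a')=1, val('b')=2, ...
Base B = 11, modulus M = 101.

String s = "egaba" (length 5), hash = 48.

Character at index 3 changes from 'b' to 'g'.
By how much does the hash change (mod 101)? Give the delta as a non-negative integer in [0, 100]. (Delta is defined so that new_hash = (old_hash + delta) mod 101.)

Delta formula: (val(new) - val(old)) * B^(n-1-k) mod M
  val('g') - val('b') = 7 - 2 = 5
  B^(n-1-k) = 11^1 mod 101 = 11
  Delta = 5 * 11 mod 101 = 55

Answer: 55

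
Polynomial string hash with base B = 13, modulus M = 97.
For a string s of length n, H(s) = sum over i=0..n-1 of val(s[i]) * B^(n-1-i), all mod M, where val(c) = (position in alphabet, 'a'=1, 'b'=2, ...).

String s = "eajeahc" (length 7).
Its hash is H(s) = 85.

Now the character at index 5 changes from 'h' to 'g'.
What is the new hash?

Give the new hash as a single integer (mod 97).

Answer: 72

Derivation:
val('h') = 8, val('g') = 7
Position k = 5, exponent = n-1-k = 1
B^1 mod M = 13^1 mod 97 = 13
Delta = (7 - 8) * 13 mod 97 = 84
New hash = (85 + 84) mod 97 = 72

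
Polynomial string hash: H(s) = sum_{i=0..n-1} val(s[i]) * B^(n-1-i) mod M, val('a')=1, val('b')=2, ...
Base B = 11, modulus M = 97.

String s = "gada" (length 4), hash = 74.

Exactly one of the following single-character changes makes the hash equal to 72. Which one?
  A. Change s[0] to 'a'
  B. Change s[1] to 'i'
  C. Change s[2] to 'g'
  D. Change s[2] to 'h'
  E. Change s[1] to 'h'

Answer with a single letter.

Answer: B

Derivation:
Option A: s[0]='g'->'a', delta=(1-7)*11^3 mod 97 = 65, hash=74+65 mod 97 = 42
Option B: s[1]='a'->'i', delta=(9-1)*11^2 mod 97 = 95, hash=74+95 mod 97 = 72 <-- target
Option C: s[2]='d'->'g', delta=(7-4)*11^1 mod 97 = 33, hash=74+33 mod 97 = 10
Option D: s[2]='d'->'h', delta=(8-4)*11^1 mod 97 = 44, hash=74+44 mod 97 = 21
Option E: s[1]='a'->'h', delta=(8-1)*11^2 mod 97 = 71, hash=74+71 mod 97 = 48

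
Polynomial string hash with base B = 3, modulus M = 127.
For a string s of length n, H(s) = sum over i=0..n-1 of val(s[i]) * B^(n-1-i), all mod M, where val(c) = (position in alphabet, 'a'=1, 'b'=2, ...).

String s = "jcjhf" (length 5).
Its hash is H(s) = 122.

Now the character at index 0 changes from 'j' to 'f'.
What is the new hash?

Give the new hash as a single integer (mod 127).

val('j') = 10, val('f') = 6
Position k = 0, exponent = n-1-k = 4
B^4 mod M = 3^4 mod 127 = 81
Delta = (6 - 10) * 81 mod 127 = 57
New hash = (122 + 57) mod 127 = 52

Answer: 52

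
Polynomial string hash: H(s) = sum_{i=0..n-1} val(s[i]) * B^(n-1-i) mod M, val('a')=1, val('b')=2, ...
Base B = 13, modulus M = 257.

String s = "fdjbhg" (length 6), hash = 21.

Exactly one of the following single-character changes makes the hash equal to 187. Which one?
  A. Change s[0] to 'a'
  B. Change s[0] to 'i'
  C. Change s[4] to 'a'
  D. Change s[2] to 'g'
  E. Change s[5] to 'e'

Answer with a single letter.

Answer: C

Derivation:
Option A: s[0]='f'->'a', delta=(1-6)*13^5 mod 257 = 103, hash=21+103 mod 257 = 124
Option B: s[0]='f'->'i', delta=(9-6)*13^5 mod 257 = 41, hash=21+41 mod 257 = 62
Option C: s[4]='h'->'a', delta=(1-8)*13^1 mod 257 = 166, hash=21+166 mod 257 = 187 <-- target
Option D: s[2]='j'->'g', delta=(7-10)*13^3 mod 257 = 91, hash=21+91 mod 257 = 112
Option E: s[5]='g'->'e', delta=(5-7)*13^0 mod 257 = 255, hash=21+255 mod 257 = 19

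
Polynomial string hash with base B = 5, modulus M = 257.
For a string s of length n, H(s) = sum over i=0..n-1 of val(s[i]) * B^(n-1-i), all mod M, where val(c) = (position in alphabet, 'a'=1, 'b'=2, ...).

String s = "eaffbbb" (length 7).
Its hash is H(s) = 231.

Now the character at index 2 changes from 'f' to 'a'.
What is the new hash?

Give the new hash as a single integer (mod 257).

val('f') = 6, val('a') = 1
Position k = 2, exponent = n-1-k = 4
B^4 mod M = 5^4 mod 257 = 111
Delta = (1 - 6) * 111 mod 257 = 216
New hash = (231 + 216) mod 257 = 190

Answer: 190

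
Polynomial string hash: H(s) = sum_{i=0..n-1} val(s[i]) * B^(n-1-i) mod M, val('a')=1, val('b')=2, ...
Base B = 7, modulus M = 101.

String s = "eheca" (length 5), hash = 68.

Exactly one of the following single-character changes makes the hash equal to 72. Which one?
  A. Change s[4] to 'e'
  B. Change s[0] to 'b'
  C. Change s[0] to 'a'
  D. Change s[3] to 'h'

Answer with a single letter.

Option A: s[4]='a'->'e', delta=(5-1)*7^0 mod 101 = 4, hash=68+4 mod 101 = 72 <-- target
Option B: s[0]='e'->'b', delta=(2-5)*7^4 mod 101 = 69, hash=68+69 mod 101 = 36
Option C: s[0]='e'->'a', delta=(1-5)*7^4 mod 101 = 92, hash=68+92 mod 101 = 59
Option D: s[3]='c'->'h', delta=(8-3)*7^1 mod 101 = 35, hash=68+35 mod 101 = 2

Answer: A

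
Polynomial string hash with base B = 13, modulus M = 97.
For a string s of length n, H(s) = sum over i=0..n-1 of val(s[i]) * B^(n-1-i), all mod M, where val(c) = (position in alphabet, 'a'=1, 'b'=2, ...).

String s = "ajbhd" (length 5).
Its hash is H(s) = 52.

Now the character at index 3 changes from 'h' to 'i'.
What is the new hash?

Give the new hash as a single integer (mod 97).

Answer: 65

Derivation:
val('h') = 8, val('i') = 9
Position k = 3, exponent = n-1-k = 1
B^1 mod M = 13^1 mod 97 = 13
Delta = (9 - 8) * 13 mod 97 = 13
New hash = (52 + 13) mod 97 = 65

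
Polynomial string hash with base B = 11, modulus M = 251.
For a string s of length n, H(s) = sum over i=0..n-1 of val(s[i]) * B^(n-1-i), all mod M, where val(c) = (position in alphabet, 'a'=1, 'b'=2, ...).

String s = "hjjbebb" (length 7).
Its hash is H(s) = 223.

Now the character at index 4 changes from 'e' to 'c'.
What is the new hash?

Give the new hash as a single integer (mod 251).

Answer: 232

Derivation:
val('e') = 5, val('c') = 3
Position k = 4, exponent = n-1-k = 2
B^2 mod M = 11^2 mod 251 = 121
Delta = (3 - 5) * 121 mod 251 = 9
New hash = (223 + 9) mod 251 = 232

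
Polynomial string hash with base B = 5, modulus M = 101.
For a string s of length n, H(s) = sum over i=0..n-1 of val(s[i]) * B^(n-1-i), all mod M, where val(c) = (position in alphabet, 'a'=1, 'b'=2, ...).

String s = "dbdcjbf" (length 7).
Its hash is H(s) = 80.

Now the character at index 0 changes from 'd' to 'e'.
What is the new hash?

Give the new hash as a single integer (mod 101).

Answer: 50

Derivation:
val('d') = 4, val('e') = 5
Position k = 0, exponent = n-1-k = 6
B^6 mod M = 5^6 mod 101 = 71
Delta = (5 - 4) * 71 mod 101 = 71
New hash = (80 + 71) mod 101 = 50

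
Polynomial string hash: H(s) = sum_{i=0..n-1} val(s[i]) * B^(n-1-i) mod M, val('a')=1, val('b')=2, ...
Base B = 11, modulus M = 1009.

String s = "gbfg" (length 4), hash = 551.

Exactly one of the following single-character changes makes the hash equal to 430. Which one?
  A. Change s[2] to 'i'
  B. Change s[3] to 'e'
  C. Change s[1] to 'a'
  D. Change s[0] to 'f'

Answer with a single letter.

Answer: C

Derivation:
Option A: s[2]='f'->'i', delta=(9-6)*11^1 mod 1009 = 33, hash=551+33 mod 1009 = 584
Option B: s[3]='g'->'e', delta=(5-7)*11^0 mod 1009 = 1007, hash=551+1007 mod 1009 = 549
Option C: s[1]='b'->'a', delta=(1-2)*11^2 mod 1009 = 888, hash=551+888 mod 1009 = 430 <-- target
Option D: s[0]='g'->'f', delta=(6-7)*11^3 mod 1009 = 687, hash=551+687 mod 1009 = 229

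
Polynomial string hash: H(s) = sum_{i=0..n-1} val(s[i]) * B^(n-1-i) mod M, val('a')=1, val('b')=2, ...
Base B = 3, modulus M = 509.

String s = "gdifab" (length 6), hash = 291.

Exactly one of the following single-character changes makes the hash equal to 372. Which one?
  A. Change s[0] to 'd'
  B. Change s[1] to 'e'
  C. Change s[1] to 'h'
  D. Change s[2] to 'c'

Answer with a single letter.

Answer: B

Derivation:
Option A: s[0]='g'->'d', delta=(4-7)*3^5 mod 509 = 289, hash=291+289 mod 509 = 71
Option B: s[1]='d'->'e', delta=(5-4)*3^4 mod 509 = 81, hash=291+81 mod 509 = 372 <-- target
Option C: s[1]='d'->'h', delta=(8-4)*3^4 mod 509 = 324, hash=291+324 mod 509 = 106
Option D: s[2]='i'->'c', delta=(3-9)*3^3 mod 509 = 347, hash=291+347 mod 509 = 129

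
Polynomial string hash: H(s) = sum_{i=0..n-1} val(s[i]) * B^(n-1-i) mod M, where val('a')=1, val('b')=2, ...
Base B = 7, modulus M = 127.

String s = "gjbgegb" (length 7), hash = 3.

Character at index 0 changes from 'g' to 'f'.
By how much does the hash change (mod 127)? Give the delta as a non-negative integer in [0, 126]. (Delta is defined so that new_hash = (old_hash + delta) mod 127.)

Delta formula: (val(new) - val(old)) * B^(n-1-k) mod M
  val('f') - val('g') = 6 - 7 = -1
  B^(n-1-k) = 7^6 mod 127 = 47
  Delta = -1 * 47 mod 127 = 80

Answer: 80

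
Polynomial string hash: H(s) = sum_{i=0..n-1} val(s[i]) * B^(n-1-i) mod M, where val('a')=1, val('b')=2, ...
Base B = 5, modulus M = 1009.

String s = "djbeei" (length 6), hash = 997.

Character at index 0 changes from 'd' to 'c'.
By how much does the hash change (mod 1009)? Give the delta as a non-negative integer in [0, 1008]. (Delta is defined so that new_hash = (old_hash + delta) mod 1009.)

Answer: 911

Derivation:
Delta formula: (val(new) - val(old)) * B^(n-1-k) mod M
  val('c') - val('d') = 3 - 4 = -1
  B^(n-1-k) = 5^5 mod 1009 = 98
  Delta = -1 * 98 mod 1009 = 911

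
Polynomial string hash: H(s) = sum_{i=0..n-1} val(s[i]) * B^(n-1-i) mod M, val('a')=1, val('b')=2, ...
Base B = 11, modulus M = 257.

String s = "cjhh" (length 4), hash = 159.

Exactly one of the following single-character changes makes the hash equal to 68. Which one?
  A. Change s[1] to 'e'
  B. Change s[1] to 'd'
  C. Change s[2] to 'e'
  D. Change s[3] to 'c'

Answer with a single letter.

Option A: s[1]='j'->'e', delta=(5-10)*11^2 mod 257 = 166, hash=159+166 mod 257 = 68 <-- target
Option B: s[1]='j'->'d', delta=(4-10)*11^2 mod 257 = 45, hash=159+45 mod 257 = 204
Option C: s[2]='h'->'e', delta=(5-8)*11^1 mod 257 = 224, hash=159+224 mod 257 = 126
Option D: s[3]='h'->'c', delta=(3-8)*11^0 mod 257 = 252, hash=159+252 mod 257 = 154

Answer: A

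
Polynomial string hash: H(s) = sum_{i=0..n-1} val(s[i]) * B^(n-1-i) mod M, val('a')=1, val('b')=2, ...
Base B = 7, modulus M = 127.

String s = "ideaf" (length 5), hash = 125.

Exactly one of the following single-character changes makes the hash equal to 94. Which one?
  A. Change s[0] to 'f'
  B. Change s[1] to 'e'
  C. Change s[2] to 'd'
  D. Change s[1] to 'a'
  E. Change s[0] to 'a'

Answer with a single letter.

Answer: E

Derivation:
Option A: s[0]='i'->'f', delta=(6-9)*7^4 mod 127 = 36, hash=125+36 mod 127 = 34
Option B: s[1]='d'->'e', delta=(5-4)*7^3 mod 127 = 89, hash=125+89 mod 127 = 87
Option C: s[2]='e'->'d', delta=(4-5)*7^2 mod 127 = 78, hash=125+78 mod 127 = 76
Option D: s[1]='d'->'a', delta=(1-4)*7^3 mod 127 = 114, hash=125+114 mod 127 = 112
Option E: s[0]='i'->'a', delta=(1-9)*7^4 mod 127 = 96, hash=125+96 mod 127 = 94 <-- target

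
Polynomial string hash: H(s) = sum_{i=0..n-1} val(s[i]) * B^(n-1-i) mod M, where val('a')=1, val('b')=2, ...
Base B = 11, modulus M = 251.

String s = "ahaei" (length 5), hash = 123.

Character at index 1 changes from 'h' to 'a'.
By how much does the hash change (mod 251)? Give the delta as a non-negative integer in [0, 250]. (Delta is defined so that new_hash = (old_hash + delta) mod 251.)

Answer: 221

Derivation:
Delta formula: (val(new) - val(old)) * B^(n-1-k) mod M
  val('a') - val('h') = 1 - 8 = -7
  B^(n-1-k) = 11^3 mod 251 = 76
  Delta = -7 * 76 mod 251 = 221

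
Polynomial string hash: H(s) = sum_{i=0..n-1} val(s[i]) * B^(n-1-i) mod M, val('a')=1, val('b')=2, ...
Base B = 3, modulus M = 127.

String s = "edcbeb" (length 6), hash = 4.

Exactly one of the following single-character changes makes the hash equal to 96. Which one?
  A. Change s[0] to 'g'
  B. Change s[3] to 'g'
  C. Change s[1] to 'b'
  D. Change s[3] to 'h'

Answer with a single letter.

Option A: s[0]='e'->'g', delta=(7-5)*3^5 mod 127 = 105, hash=4+105 mod 127 = 109
Option B: s[3]='b'->'g', delta=(7-2)*3^2 mod 127 = 45, hash=4+45 mod 127 = 49
Option C: s[1]='d'->'b', delta=(2-4)*3^4 mod 127 = 92, hash=4+92 mod 127 = 96 <-- target
Option D: s[3]='b'->'h', delta=(8-2)*3^2 mod 127 = 54, hash=4+54 mod 127 = 58

Answer: C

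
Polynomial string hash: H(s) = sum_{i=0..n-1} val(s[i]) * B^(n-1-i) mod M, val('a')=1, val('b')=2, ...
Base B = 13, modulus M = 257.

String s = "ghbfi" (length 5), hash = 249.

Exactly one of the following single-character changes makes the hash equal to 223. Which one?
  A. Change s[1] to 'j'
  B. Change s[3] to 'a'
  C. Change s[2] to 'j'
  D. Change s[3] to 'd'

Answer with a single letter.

Option A: s[1]='h'->'j', delta=(10-8)*13^3 mod 257 = 25, hash=249+25 mod 257 = 17
Option B: s[3]='f'->'a', delta=(1-6)*13^1 mod 257 = 192, hash=249+192 mod 257 = 184
Option C: s[2]='b'->'j', delta=(10-2)*13^2 mod 257 = 67, hash=249+67 mod 257 = 59
Option D: s[3]='f'->'d', delta=(4-6)*13^1 mod 257 = 231, hash=249+231 mod 257 = 223 <-- target

Answer: D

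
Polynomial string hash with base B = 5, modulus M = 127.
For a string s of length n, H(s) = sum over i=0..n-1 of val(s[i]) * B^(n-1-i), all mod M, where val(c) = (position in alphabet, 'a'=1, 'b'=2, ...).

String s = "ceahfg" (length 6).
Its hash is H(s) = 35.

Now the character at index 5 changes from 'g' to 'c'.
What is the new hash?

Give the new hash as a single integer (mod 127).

val('g') = 7, val('c') = 3
Position k = 5, exponent = n-1-k = 0
B^0 mod M = 5^0 mod 127 = 1
Delta = (3 - 7) * 1 mod 127 = 123
New hash = (35 + 123) mod 127 = 31

Answer: 31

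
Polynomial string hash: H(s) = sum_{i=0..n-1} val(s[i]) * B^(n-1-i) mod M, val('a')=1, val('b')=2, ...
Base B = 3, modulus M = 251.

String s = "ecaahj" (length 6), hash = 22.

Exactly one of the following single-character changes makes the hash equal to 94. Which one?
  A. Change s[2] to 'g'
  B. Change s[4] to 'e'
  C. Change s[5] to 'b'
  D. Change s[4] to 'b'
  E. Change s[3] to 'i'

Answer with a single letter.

Answer: E

Derivation:
Option A: s[2]='a'->'g', delta=(7-1)*3^3 mod 251 = 162, hash=22+162 mod 251 = 184
Option B: s[4]='h'->'e', delta=(5-8)*3^1 mod 251 = 242, hash=22+242 mod 251 = 13
Option C: s[5]='j'->'b', delta=(2-10)*3^0 mod 251 = 243, hash=22+243 mod 251 = 14
Option D: s[4]='h'->'b', delta=(2-8)*3^1 mod 251 = 233, hash=22+233 mod 251 = 4
Option E: s[3]='a'->'i', delta=(9-1)*3^2 mod 251 = 72, hash=22+72 mod 251 = 94 <-- target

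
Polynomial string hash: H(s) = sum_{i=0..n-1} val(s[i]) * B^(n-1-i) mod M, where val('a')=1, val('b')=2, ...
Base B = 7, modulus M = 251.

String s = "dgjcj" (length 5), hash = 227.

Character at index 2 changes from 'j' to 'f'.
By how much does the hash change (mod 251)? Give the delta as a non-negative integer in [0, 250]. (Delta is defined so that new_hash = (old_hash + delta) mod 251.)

Delta formula: (val(new) - val(old)) * B^(n-1-k) mod M
  val('f') - val('j') = 6 - 10 = -4
  B^(n-1-k) = 7^2 mod 251 = 49
  Delta = -4 * 49 mod 251 = 55

Answer: 55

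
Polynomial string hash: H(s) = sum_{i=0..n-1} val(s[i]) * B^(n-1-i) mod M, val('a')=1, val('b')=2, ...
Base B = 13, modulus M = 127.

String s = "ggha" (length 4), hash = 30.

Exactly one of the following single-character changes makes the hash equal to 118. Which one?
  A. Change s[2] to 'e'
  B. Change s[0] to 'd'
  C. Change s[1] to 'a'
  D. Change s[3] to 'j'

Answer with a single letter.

Answer: A

Derivation:
Option A: s[2]='h'->'e', delta=(5-8)*13^1 mod 127 = 88, hash=30+88 mod 127 = 118 <-- target
Option B: s[0]='g'->'d', delta=(4-7)*13^3 mod 127 = 13, hash=30+13 mod 127 = 43
Option C: s[1]='g'->'a', delta=(1-7)*13^2 mod 127 = 2, hash=30+2 mod 127 = 32
Option D: s[3]='a'->'j', delta=(10-1)*13^0 mod 127 = 9, hash=30+9 mod 127 = 39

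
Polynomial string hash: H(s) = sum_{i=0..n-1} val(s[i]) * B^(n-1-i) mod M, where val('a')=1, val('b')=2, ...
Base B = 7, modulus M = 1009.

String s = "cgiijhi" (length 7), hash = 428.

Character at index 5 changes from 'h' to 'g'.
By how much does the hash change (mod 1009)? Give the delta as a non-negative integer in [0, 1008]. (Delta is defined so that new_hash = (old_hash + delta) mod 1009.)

Delta formula: (val(new) - val(old)) * B^(n-1-k) mod M
  val('g') - val('h') = 7 - 8 = -1
  B^(n-1-k) = 7^1 mod 1009 = 7
  Delta = -1 * 7 mod 1009 = 1002

Answer: 1002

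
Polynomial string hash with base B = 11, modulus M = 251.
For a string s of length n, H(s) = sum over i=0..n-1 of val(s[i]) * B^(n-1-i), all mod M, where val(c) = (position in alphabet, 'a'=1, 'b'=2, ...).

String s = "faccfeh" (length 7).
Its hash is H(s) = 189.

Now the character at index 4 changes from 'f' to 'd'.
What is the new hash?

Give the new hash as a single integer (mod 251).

val('f') = 6, val('d') = 4
Position k = 4, exponent = n-1-k = 2
B^2 mod M = 11^2 mod 251 = 121
Delta = (4 - 6) * 121 mod 251 = 9
New hash = (189 + 9) mod 251 = 198

Answer: 198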